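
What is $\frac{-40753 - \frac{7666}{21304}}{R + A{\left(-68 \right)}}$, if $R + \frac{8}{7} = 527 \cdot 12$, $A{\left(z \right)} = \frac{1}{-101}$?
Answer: $- \frac{306912085823}{47617134956} \approx -6.4454$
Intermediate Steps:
$A{\left(z \right)} = - \frac{1}{101}$
$R = \frac{44260}{7}$ ($R = - \frac{8}{7} + 527 \cdot 12 = - \frac{8}{7} + 6324 = \frac{44260}{7} \approx 6322.9$)
$\frac{-40753 - \frac{7666}{21304}}{R + A{\left(-68 \right)}} = \frac{-40753 - \frac{7666}{21304}}{\frac{44260}{7} - \frac{1}{101}} = \frac{-40753 - \frac{3833}{10652}}{\frac{4470253}{707}} = \left(-40753 - \frac{3833}{10652}\right) \frac{707}{4470253} = \left(- \frac{434104789}{10652}\right) \frac{707}{4470253} = - \frac{306912085823}{47617134956}$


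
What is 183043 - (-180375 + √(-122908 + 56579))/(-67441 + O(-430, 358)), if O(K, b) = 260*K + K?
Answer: 32887338478/179671 + I*√66329/179671 ≈ 1.8304e+5 + 0.0014334*I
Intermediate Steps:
O(K, b) = 261*K
183043 - (-180375 + √(-122908 + 56579))/(-67441 + O(-430, 358)) = 183043 - (-180375 + √(-122908 + 56579))/(-67441 + 261*(-430)) = 183043 - (-180375 + √(-66329))/(-67441 - 112230) = 183043 - (-180375 + I*√66329)/(-179671) = 183043 - (-180375 + I*√66329)*(-1)/179671 = 183043 - (180375/179671 - I*√66329/179671) = 183043 + (-180375/179671 + I*√66329/179671) = 32887338478/179671 + I*√66329/179671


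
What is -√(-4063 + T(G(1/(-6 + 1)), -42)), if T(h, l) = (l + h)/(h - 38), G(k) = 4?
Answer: -2*I*√293471/17 ≈ -63.733*I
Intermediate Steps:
T(h, l) = (h + l)/(-38 + h)
-√(-4063 + T(G(1/(-6 + 1)), -42)) = -√(-4063 + (4 - 42)/(-38 + 4)) = -√(-4063 - 38/(-34)) = -√(-4063 - 1/34*(-38)) = -√(-4063 + 19/17) = -√(-69052/17) = -2*I*√293471/17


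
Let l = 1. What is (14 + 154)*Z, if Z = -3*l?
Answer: -504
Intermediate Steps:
Z = -3 (Z = -3*1 = -3)
(14 + 154)*Z = (14 + 154)*(-3) = 168*(-3) = -504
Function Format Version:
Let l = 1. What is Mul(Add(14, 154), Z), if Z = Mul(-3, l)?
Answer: -504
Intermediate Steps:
Z = -3 (Z = Mul(-3, 1) = -3)
Mul(Add(14, 154), Z) = Mul(Add(14, 154), -3) = Mul(168, -3) = -504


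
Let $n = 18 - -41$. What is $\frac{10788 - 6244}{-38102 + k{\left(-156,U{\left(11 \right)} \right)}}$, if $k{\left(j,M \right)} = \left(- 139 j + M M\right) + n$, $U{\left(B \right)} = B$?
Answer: $- \frac{2272}{8119} \approx -0.27984$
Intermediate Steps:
$n = 59$ ($n = 18 + 41 = 59$)
$k{\left(j,M \right)} = 59 + M^{2} - 139 j$ ($k{\left(j,M \right)} = \left(- 139 j + M M\right) + 59 = \left(- 139 j + M^{2}\right) + 59 = \left(M^{2} - 139 j\right) + 59 = 59 + M^{2} - 139 j$)
$\frac{10788 - 6244}{-38102 + k{\left(-156,U{\left(11 \right)} \right)}} = \frac{10788 - 6244}{-38102 + \left(59 + 11^{2} - -21684\right)} = \frac{4544}{-38102 + \left(59 + 121 + 21684\right)} = \frac{4544}{-38102 + 21864} = \frac{4544}{-16238} = 4544 \left(- \frac{1}{16238}\right) = - \frac{2272}{8119}$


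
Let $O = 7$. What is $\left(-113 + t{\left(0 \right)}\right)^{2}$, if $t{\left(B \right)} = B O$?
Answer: $12769$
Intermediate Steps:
$t{\left(B \right)} = 7 B$ ($t{\left(B \right)} = B 7 = 7 B$)
$\left(-113 + t{\left(0 \right)}\right)^{2} = \left(-113 + 7 \cdot 0\right)^{2} = \left(-113 + 0\right)^{2} = \left(-113\right)^{2} = 12769$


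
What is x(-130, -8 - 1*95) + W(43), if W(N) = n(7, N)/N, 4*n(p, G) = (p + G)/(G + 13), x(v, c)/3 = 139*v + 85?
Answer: -259847255/4816 ≈ -53955.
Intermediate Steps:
x(v, c) = 255 + 417*v (x(v, c) = 3*(139*v + 85) = 3*(85 + 139*v) = 255 + 417*v)
n(p, G) = (G + p)/(4*(13 + G)) (n(p, G) = ((p + G)/(G + 13))/4 = ((G + p)/(13 + G))/4 = (G + p)/(4*(13 + G)))
W(N) = (7 + N)/(4*N*(13 + N)) (W(N) = ((N + 7)/(4*(13 + N)))/N = ((7 + N)/(4*(13 + N)))/N = (7 + N)/(4*N*(13 + N)))
x(-130, -8 - 1*95) + W(43) = (255 + 417*(-130)) + (1/4)*(7 + 43)/(43*(13 + 43)) = (255 - 54210) + (1/4)*(1/43)*50/56 = -53955 + (1/4)*(1/43)*(1/56)*50 = -53955 + 25/4816 = -259847255/4816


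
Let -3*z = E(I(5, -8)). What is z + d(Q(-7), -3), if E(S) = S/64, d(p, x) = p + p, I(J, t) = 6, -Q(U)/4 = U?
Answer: 1791/32 ≈ 55.969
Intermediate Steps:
Q(U) = -4*U
d(p, x) = 2*p
E(S) = S/64 (E(S) = S*(1/64) = S/64)
z = -1/32 (z = -6/192 = -⅓*3/32 = -1/32 ≈ -0.031250)
z + d(Q(-7), -3) = -1/32 + 2*(-4*(-7)) = -1/32 + 2*28 = -1/32 + 56 = 1791/32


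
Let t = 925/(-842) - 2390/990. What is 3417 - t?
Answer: 285127099/83358 ≈ 3420.5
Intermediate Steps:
t = -292813/83358 (t = 925*(-1/842) - 2390*1/990 = -925/842 - 239/99 = -292813/83358 ≈ -3.5127)
3417 - t = 3417 - 1*(-292813/83358) = 3417 + 292813/83358 = 285127099/83358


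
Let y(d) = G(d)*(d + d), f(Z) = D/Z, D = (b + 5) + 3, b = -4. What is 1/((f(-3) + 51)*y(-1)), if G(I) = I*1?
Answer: 3/298 ≈ 0.010067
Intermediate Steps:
G(I) = I
D = 4 (D = (-4 + 5) + 3 = 1 + 3 = 4)
f(Z) = 4/Z
y(d) = 2*d² (y(d) = d*(d + d) = d*(2*d) = 2*d²)
1/((f(-3) + 51)*y(-1)) = 1/((4/(-3) + 51)*(2*(-1)²)) = 1/((4*(-⅓) + 51)*(2*1)) = 1/((-4/3 + 51)*2) = 1/((149/3)*2) = 1/(298/3) = 3/298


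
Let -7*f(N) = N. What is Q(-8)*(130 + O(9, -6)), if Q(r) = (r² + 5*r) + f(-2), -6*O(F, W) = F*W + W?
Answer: 3400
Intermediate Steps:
O(F, W) = -W/6 - F*W/6 (O(F, W) = -(F*W + W)/6 = -(W + F*W)/6 = -W/6 - F*W/6)
f(N) = -N/7
Q(r) = 2/7 + r² + 5*r (Q(r) = (r² + 5*r) - ⅐*(-2) = (r² + 5*r) + 2/7 = 2/7 + r² + 5*r)
Q(-8)*(130 + O(9, -6)) = (2/7 + (-8)² + 5*(-8))*(130 - ⅙*(-6)*(1 + 9)) = (2/7 + 64 - 40)*(130 - ⅙*(-6)*10) = 170*(130 + 10)/7 = (170/7)*140 = 3400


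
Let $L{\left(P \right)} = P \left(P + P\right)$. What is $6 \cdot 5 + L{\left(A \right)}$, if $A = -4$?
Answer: $62$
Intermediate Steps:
$L{\left(P \right)} = 2 P^{2}$ ($L{\left(P \right)} = P 2 P = 2 P^{2}$)
$6 \cdot 5 + L{\left(A \right)} = 6 \cdot 5 + 2 \left(-4\right)^{2} = 30 + 2 \cdot 16 = 30 + 32 = 62$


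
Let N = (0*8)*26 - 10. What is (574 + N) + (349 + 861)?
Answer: 1774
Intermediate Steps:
N = -10 (N = 0*26 - 10 = 0 - 10 = -10)
(574 + N) + (349 + 861) = (574 - 10) + (349 + 861) = 564 + 1210 = 1774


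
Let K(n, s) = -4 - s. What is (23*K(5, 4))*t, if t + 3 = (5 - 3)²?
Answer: -184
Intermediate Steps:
t = 1 (t = -3 + (5 - 3)² = -3 + 2² = -3 + 4 = 1)
(23*K(5, 4))*t = (23*(-4 - 1*4))*1 = (23*(-4 - 4))*1 = (23*(-8))*1 = -184*1 = -184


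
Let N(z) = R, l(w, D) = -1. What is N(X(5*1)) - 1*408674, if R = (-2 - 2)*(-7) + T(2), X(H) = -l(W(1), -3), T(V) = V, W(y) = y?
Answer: -408644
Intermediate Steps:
X(H) = 1 (X(H) = -1*(-1) = 1)
R = 30 (R = (-2 - 2)*(-7) + 2 = -4*(-7) + 2 = 28 + 2 = 30)
N(z) = 30
N(X(5*1)) - 1*408674 = 30 - 1*408674 = 30 - 408674 = -408644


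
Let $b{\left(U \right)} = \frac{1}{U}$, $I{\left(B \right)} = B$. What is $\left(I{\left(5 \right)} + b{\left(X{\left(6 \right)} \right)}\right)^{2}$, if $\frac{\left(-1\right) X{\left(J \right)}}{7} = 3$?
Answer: $\frac{10816}{441} \approx 24.526$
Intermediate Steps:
$X{\left(J \right)} = -21$ ($X{\left(J \right)} = \left(-7\right) 3 = -21$)
$\left(I{\left(5 \right)} + b{\left(X{\left(6 \right)} \right)}\right)^{2} = \left(5 + \frac{1}{-21}\right)^{2} = \left(5 - \frac{1}{21}\right)^{2} = \left(\frac{104}{21}\right)^{2} = \frac{10816}{441}$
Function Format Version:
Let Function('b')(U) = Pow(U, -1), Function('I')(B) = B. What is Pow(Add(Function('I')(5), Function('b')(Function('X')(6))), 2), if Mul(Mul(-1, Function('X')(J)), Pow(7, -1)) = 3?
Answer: Rational(10816, 441) ≈ 24.526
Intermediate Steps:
Function('X')(J) = -21 (Function('X')(J) = Mul(-7, 3) = -21)
Pow(Add(Function('I')(5), Function('b')(Function('X')(6))), 2) = Pow(Add(5, Pow(-21, -1)), 2) = Pow(Add(5, Rational(-1, 21)), 2) = Pow(Rational(104, 21), 2) = Rational(10816, 441)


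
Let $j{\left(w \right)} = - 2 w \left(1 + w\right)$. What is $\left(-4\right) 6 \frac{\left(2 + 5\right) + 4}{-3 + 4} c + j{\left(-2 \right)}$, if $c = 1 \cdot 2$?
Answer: $-532$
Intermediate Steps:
$c = 2$
$j{\left(w \right)} = - 2 w \left(1 + w\right)$
$\left(-4\right) 6 \frac{\left(2 + 5\right) + 4}{-3 + 4} c + j{\left(-2 \right)} = \left(-4\right) 6 \frac{\left(2 + 5\right) + 4}{-3 + 4} \cdot 2 - - 4 \left(1 - 2\right) = - 24 \frac{7 + 4}{1} \cdot 2 - \left(-4\right) \left(-1\right) = - 24 \cdot 11 \cdot 1 \cdot 2 - 4 = \left(-24\right) 11 \cdot 2 - 4 = \left(-264\right) 2 - 4 = -528 - 4 = -532$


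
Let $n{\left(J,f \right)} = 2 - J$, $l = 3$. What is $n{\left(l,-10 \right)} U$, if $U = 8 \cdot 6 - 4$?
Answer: $-44$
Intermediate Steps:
$U = 44$ ($U = 48 - 4 = 44$)
$n{\left(l,-10 \right)} U = \left(2 - 3\right) 44 = \left(-1\right) 44 = -44$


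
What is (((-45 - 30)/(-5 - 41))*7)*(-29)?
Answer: -15225/46 ≈ -330.98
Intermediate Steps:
(((-45 - 30)/(-5 - 41))*7)*(-29) = (-75/(-46)*7)*(-29) = (-75*(-1/46)*7)*(-29) = ((75/46)*7)*(-29) = (525/46)*(-29) = -15225/46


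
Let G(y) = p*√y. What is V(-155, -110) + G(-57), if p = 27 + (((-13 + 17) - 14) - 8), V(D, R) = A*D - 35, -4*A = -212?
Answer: -8250 + 9*I*√57 ≈ -8250.0 + 67.948*I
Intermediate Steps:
A = 53 (A = -¼*(-212) = 53)
V(D, R) = -35 + 53*D (V(D, R) = 53*D - 35 = -35 + 53*D)
p = 9 (p = 27 + ((4 - 14) - 8) = 27 + (-10 - 8) = 27 - 18 = 9)
G(y) = 9*√y
V(-155, -110) + G(-57) = (-35 + 53*(-155)) + 9*√(-57) = (-35 - 8215) + 9*(I*√57) = -8250 + 9*I*√57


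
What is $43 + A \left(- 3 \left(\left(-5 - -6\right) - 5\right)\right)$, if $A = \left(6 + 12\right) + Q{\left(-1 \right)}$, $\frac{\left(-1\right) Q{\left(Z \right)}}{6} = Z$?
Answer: $331$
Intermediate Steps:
$Q{\left(Z \right)} = - 6 Z$
$A = 24$ ($A = \left(6 + 12\right) - -6 = 18 + 6 = 24$)
$43 + A \left(- 3 \left(\left(-5 - -6\right) - 5\right)\right) = 43 + 24 \left(- 3 \left(\left(-5 - -6\right) - 5\right)\right) = 43 + 24 \left(- 3 \left(\left(-5 + 6\right) - 5\right)\right) = 43 + 24 \left(- 3 \left(1 - 5\right)\right) = 43 + 24 \left(\left(-3\right) \left(-4\right)\right) = 43 + 24 \cdot 12 = 43 + 288 = 331$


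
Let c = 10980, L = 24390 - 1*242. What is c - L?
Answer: -13168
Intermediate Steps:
L = 24148 (L = 24390 - 242 = 24148)
c - L = 10980 - 1*24148 = 10980 - 24148 = -13168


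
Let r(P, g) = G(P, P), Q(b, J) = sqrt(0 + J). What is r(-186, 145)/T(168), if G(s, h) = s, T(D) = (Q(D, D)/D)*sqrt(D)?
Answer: -186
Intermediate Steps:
Q(b, J) = sqrt(J)
T(D) = 1 (T(D) = (sqrt(D)/D)*sqrt(D) = sqrt(D)/sqrt(D) = 1)
r(P, g) = P
r(-186, 145)/T(168) = -186/1 = -186*1 = -186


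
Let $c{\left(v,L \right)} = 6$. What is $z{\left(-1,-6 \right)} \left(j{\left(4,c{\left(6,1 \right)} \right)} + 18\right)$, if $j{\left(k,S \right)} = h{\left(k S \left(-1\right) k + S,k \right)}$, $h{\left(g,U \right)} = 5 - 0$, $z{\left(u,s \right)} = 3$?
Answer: $69$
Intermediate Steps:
$h{\left(g,U \right)} = 5$ ($h{\left(g,U \right)} = 5 + 0 = 5$)
$j{\left(k,S \right)} = 5$
$z{\left(-1,-6 \right)} \left(j{\left(4,c{\left(6,1 \right)} \right)} + 18\right) = 3 \left(5 + 18\right) = 3 \cdot 23 = 69$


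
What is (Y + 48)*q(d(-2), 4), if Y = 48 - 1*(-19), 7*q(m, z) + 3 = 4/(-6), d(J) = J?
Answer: -1265/21 ≈ -60.238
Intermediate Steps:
q(m, z) = -11/21 (q(m, z) = -3/7 + (4/(-6))/7 = -3/7 + (4*(-1/6))/7 = -3/7 + (1/7)*(-2/3) = -3/7 - 2/21 = -11/21)
Y = 67 (Y = 48 + 19 = 67)
(Y + 48)*q(d(-2), 4) = (67 + 48)*(-11/21) = 115*(-11/21) = -1265/21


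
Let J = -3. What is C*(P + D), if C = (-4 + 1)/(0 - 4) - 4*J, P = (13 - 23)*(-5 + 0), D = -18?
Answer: 408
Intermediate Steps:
P = 50 (P = -10*(-5) = 50)
C = 51/4 (C = (-4 + 1)/(0 - 4) - 4*(-3) = -3/(-4) + 12 = -3*(-1/4) + 12 = 3/4 + 12 = 51/4 ≈ 12.750)
C*(P + D) = 51*(50 - 18)/4 = (51/4)*32 = 408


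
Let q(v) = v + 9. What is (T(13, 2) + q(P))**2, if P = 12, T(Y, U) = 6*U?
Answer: 1089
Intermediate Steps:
q(v) = 9 + v
(T(13, 2) + q(P))**2 = (6*2 + (9 + 12))**2 = (12 + 21)**2 = 33**2 = 1089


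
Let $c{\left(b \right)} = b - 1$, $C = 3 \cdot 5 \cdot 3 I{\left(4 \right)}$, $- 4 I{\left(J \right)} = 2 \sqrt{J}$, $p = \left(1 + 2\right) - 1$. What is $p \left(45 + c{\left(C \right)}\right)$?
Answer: $-2$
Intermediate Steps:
$p = 2$ ($p = 3 - 1 = 2$)
$I{\left(J \right)} = - \frac{\sqrt{J}}{2}$ ($I{\left(J \right)} = - \frac{2 \sqrt{J}}{4} = - \frac{\sqrt{J}}{2}$)
$C = -45$ ($C = 3 \cdot 5 \cdot 3 \left(- \frac{\sqrt{4}}{2}\right) = 15 \cdot 3 \left(\left(- \frac{1}{2}\right) 2\right) = 45 \left(-1\right) = -45$)
$c{\left(b \right)} = -1 + b$
$p \left(45 + c{\left(C \right)}\right) = 2 \left(45 - 46\right) = 2 \left(-1\right) = -2$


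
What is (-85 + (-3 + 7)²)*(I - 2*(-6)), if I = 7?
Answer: -1311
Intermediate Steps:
(-85 + (-3 + 7)²)*(I - 2*(-6)) = (-85 + (-3 + 7)²)*(7 - 2*(-6)) = (-85 + 4²)*(7 + 12) = (-85 + 16)*19 = -69*19 = -1311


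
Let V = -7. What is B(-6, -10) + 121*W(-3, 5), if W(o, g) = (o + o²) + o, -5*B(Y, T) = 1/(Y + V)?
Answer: 23596/65 ≈ 363.02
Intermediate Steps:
B(Y, T) = -1/(5*(-7 + Y)) (B(Y, T) = -1/(5*(Y - 7)) = -1/(5*(-7 + Y)))
W(o, g) = o² + 2*o
B(-6, -10) + 121*W(-3, 5) = -1/(-35 + 5*(-6)) + 121*(-3*(2 - 3)) = -1/(-35 - 30) + 121*(-3*(-1)) = -1/(-65) + 121*3 = -1*(-1/65) + 363 = 1/65 + 363 = 23596/65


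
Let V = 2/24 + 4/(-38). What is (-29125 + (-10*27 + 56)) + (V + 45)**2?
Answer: -1419993551/51984 ≈ -27316.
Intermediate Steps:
V = -5/228 (V = 2*(1/24) + 4*(-1/38) = 1/12 - 2/19 = -5/228 ≈ -0.021930)
(-29125 + (-10*27 + 56)) + (V + 45)**2 = (-29125 + (-10*27 + 56)) + (-5/228 + 45)**2 = (-29125 + (-270 + 56)) + (10255/228)**2 = (-29125 - 214) + 105165025/51984 = -29339 + 105165025/51984 = -1419993551/51984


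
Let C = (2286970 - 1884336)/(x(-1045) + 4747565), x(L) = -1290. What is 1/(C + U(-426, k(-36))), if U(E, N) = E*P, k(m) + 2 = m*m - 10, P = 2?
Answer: -4746275/4043423666 ≈ -0.0011738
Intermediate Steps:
k(m) = -12 + m² (k(m) = -2 + (m*m - 10) = -2 + (m² - 10) = -2 + (-10 + m²) = -12 + m²)
U(E, N) = 2*E (U(E, N) = E*2 = 2*E)
C = 402634/4746275 (C = (2286970 - 1884336)/(-1290 + 4747565) = 402634/4746275 ≈ 0.084832)
1/(C + U(-426, k(-36))) = 1/(402634/4746275 + 2*(-426)) = 1/(402634/4746275 - 852) = 1/(-4043423666/4746275) = -4746275/4043423666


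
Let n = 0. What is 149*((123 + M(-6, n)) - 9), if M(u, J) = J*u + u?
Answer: 16092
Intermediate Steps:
M(u, J) = u + J*u
149*((123 + M(-6, n)) - 9) = 149*((123 - 6*(1 + 0)) - 9) = 149*((123 - 6*1) - 9) = 149*((123 - 6) - 9) = 149*(117 - 9) = 149*108 = 16092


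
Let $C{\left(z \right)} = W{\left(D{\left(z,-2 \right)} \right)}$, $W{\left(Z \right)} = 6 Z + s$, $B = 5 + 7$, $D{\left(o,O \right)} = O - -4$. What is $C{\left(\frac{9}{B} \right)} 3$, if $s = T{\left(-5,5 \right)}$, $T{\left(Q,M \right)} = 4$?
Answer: $48$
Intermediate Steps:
$s = 4$
$D{\left(o,O \right)} = 4 + O$ ($D{\left(o,O \right)} = O + 4 = 4 + O$)
$B = 12$
$W{\left(Z \right)} = 4 + 6 Z$ ($W{\left(Z \right)} = 6 Z + 4 = 4 + 6 Z$)
$C{\left(z \right)} = 16$ ($C{\left(z \right)} = 4 + 6 \left(4 - 2\right) = 4 + 6 \cdot 2 = 4 + 12 = 16$)
$C{\left(\frac{9}{B} \right)} 3 = 16 \cdot 3 = 48$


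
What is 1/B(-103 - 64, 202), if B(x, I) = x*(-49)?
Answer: 1/8183 ≈ 0.00012220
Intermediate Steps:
B(x, I) = -49*x
1/B(-103 - 64, 202) = 1/(-49*(-103 - 64)) = 1/(-49*(-167)) = 1/8183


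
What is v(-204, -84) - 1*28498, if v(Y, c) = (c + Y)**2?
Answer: 54446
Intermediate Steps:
v(Y, c) = (Y + c)**2
v(-204, -84) - 1*28498 = (-204 - 84)**2 - 1*28498 = (-288)**2 - 28498 = 82944 - 28498 = 54446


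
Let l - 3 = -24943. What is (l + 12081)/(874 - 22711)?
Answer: 12859/21837 ≈ 0.58886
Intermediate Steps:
l = -24940 (l = 3 - 24943 = -24940)
(l + 12081)/(874 - 22711) = (-24940 + 12081)/(874 - 22711) = -12859/(-21837) = -12859*(-1/21837) = 12859/21837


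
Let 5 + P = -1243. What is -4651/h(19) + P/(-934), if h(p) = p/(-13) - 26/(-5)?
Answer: -141029473/113481 ≈ -1242.8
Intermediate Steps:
P = -1248 (P = -5 - 1243 = -1248)
h(p) = 26/5 - p/13 (h(p) = p*(-1/13) - 26*(-⅕) = -p/13 + 26/5 = 26/5 - p/13)
-4651/h(19) + P/(-934) = -4651/(26/5 - 1/13*19) - 1248/(-934) = -4651/(26/5 - 19/13) - 1248*(-1/934) = -4651/243/65 + 624/467 = -4651*65/243 + 624/467 = -302315/243 + 624/467 = -141029473/113481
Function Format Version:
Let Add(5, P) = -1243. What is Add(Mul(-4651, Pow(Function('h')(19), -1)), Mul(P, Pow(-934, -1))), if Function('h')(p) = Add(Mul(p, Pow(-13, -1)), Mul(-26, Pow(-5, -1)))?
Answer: Rational(-141029473, 113481) ≈ -1242.8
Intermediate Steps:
P = -1248 (P = Add(-5, -1243) = -1248)
Function('h')(p) = Add(Rational(26, 5), Mul(Rational(-1, 13), p)) (Function('h')(p) = Add(Mul(p, Rational(-1, 13)), Mul(-26, Rational(-1, 5))) = Add(Mul(Rational(-1, 13), p), Rational(26, 5)) = Add(Rational(26, 5), Mul(Rational(-1, 13), p)))
Add(Mul(-4651, Pow(Function('h')(19), -1)), Mul(P, Pow(-934, -1))) = Add(Mul(-4651, Pow(Add(Rational(26, 5), Mul(Rational(-1, 13), 19)), -1)), Mul(-1248, Pow(-934, -1))) = Add(Mul(-4651, Pow(Add(Rational(26, 5), Rational(-19, 13)), -1)), Mul(-1248, Rational(-1, 934))) = Add(Mul(-4651, Pow(Rational(243, 65), -1)), Rational(624, 467)) = Add(Mul(-4651, Rational(65, 243)), Rational(624, 467)) = Add(Rational(-302315, 243), Rational(624, 467)) = Rational(-141029473, 113481)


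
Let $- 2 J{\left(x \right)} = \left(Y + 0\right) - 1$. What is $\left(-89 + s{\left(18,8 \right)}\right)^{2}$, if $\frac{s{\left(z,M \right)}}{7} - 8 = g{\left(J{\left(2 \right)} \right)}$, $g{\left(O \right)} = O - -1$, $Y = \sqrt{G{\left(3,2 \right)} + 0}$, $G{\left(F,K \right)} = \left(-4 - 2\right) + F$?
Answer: $\frac{939}{2} + \frac{315 i \sqrt{3}}{2} \approx 469.5 + 272.8 i$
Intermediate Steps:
$G{\left(F,K \right)} = -6 + F$
$Y = i \sqrt{3}$ ($Y = \sqrt{\left(-6 + 3\right) + 0} = \sqrt{-3 + 0} = \sqrt{-3} = i \sqrt{3} \approx 1.732 i$)
$J{\left(x \right)} = \frac{1}{2} - \frac{i \sqrt{3}}{2}$ ($J{\left(x \right)} = - \frac{\left(i \sqrt{3} + 0\right) - 1}{2} = - \frac{i \sqrt{3} - 1}{2} = - \frac{-1 + i \sqrt{3}}{2} = \frac{1}{2} - \frac{i \sqrt{3}}{2}$)
$g{\left(O \right)} = 1 + O$ ($g{\left(O \right)} = O + 1 = 1 + O$)
$s{\left(z,M \right)} = \frac{133}{2} - \frac{7 i \sqrt{3}}{2}$ ($s{\left(z,M \right)} = 56 + 7 \left(1 + \left(\frac{1}{2} - \frac{i \sqrt{3}}{2}\right)\right) = 56 + 7 \left(\frac{3}{2} - \frac{i \sqrt{3}}{2}\right) = 56 + \left(\frac{21}{2} - \frac{7 i \sqrt{3}}{2}\right) = \frac{133}{2} - \frac{7 i \sqrt{3}}{2}$)
$\left(-89 + s{\left(18,8 \right)}\right)^{2} = \left(-89 + \left(\frac{133}{2} - \frac{7 i \sqrt{3}}{2}\right)\right)^{2} = \left(- \frac{45}{2} - \frac{7 i \sqrt{3}}{2}\right)^{2}$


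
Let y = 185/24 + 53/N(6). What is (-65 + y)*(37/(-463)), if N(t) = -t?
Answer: 19573/3704 ≈ 5.2843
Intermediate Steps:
y = -9/8 (y = 185/24 + 53/((-1*6)) = 185*(1/24) + 53/(-6) = 185/24 + 53*(-⅙) = 185/24 - 53/6 = -9/8 ≈ -1.1250)
(-65 + y)*(37/(-463)) = (-65 - 9/8)*(37/(-463)) = -19573*(-1)/(8*463) = -529/8*(-37/463) = 19573/3704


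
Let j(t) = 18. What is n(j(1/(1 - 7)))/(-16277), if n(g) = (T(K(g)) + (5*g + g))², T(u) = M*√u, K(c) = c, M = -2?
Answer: -11736/16277 + 1296*√2/16277 ≈ -0.60842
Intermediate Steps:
T(u) = -2*√u
n(g) = (-2*√g + 6*g)² (n(g) = (-2*√g + (5*g + g))² = (-2*√g + 6*g)²)
n(j(1/(1 - 7)))/(-16277) = (4*(√18 - 3*18)²)/(-16277) = (4*(3*√2 - 54)²)*(-1/16277) = (4*(-54 + 3*√2)²)*(-1/16277) = -4*(-54 + 3*√2)²/16277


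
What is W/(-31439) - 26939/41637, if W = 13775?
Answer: -1420484896/1309025643 ≈ -1.0851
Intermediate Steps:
W/(-31439) - 26939/41637 = 13775/(-31439) - 26939/41637 = 13775*(-1/31439) - 26939*1/41637 = -13775/31439 - 26939/41637 = -1420484896/1309025643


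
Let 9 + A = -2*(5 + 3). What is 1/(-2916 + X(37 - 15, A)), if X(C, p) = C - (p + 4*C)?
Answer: -1/2957 ≈ -0.00033818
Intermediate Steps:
A = -25 (A = -9 - 2*(5 + 3) = -9 - 2*8 = -9 - 16 = -25)
X(C, p) = -p - 3*C (X(C, p) = C + (-p - 4*C) = -p - 3*C)
1/(-2916 + X(37 - 15, A)) = 1/(-2916 + (-1*(-25) - 3*(37 - 15))) = 1/(-2916 + (25 - 3*22)) = 1/(-2916 + (25 - 66)) = 1/(-2916 - 41) = 1/(-2957) = -1/2957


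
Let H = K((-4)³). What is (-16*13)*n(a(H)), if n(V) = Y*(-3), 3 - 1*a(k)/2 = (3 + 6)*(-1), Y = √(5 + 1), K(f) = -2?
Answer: 624*√6 ≈ 1528.5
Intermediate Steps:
H = -2
Y = √6 ≈ 2.4495
a(k) = 24 (a(k) = 6 - 2*(3 + 6)*(-1) = 6 - 18*(-1) = 6 - 2*(-9) = 6 + 18 = 24)
n(V) = -3*√6 (n(V) = √6*(-3) = -3*√6)
(-16*13)*n(a(H)) = (-16*13)*(-3*√6) = -(-624)*√6 = 624*√6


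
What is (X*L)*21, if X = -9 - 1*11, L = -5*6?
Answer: 12600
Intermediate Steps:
L = -30
X = -20 (X = -9 - 11 = -20)
(X*L)*21 = -20*(-30)*21 = 600*21 = 12600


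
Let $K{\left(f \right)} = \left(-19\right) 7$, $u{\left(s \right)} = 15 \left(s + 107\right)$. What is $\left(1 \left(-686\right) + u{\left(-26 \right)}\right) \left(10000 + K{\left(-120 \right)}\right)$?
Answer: $5219643$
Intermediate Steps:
$u{\left(s \right)} = 1605 + 15 s$ ($u{\left(s \right)} = 15 \left(107 + s\right) = 1605 + 15 s$)
$K{\left(f \right)} = -133$
$\left(1 \left(-686\right) + u{\left(-26 \right)}\right) \left(10000 + K{\left(-120 \right)}\right) = \left(1 \left(-686\right) + \left(1605 + 15 \left(-26\right)\right)\right) \left(10000 - 133\right) = \left(-686 + \left(1605 - 390\right)\right) 9867 = \left(-686 + 1215\right) 9867 = 529 \cdot 9867 = 5219643$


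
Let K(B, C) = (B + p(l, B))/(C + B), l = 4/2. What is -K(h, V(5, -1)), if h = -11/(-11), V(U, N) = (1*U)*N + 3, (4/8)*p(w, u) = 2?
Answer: 5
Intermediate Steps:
l = 2 (l = 4*(1/2) = 2)
p(w, u) = 4 (p(w, u) = 2*2 = 4)
V(U, N) = 3 + N*U (V(U, N) = U*N + 3 = N*U + 3 = 3 + N*U)
h = 1 (h = -11*(-1/11) = 1)
K(B, C) = (4 + B)/(B + C) (K(B, C) = (B + 4)/(C + B) = (4 + B)/(B + C))
-K(h, V(5, -1)) = -(4 + 1)/(1 + (3 - 1*5)) = -5/(1 + (3 - 5)) = -5/(1 - 2) = -5/(-1) = -(-1)*5 = -1*(-5) = 5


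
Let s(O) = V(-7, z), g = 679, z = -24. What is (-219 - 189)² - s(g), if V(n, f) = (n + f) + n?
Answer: 166502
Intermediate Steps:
V(n, f) = f + 2*n (V(n, f) = (f + n) + n = f + 2*n)
s(O) = -38 (s(O) = -24 + 2*(-7) = -24 - 14 = -38)
(-219 - 189)² - s(g) = (-219 - 189)² - 1*(-38) = (-408)² + 38 = 166464 + 38 = 166502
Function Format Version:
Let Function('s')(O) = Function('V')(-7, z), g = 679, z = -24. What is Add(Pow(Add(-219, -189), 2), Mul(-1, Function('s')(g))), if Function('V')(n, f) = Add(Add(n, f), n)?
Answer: 166502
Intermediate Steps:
Function('V')(n, f) = Add(f, Mul(2, n)) (Function('V')(n, f) = Add(Add(f, n), n) = Add(f, Mul(2, n)))
Function('s')(O) = -38 (Function('s')(O) = Add(-24, Mul(2, -7)) = Add(-24, -14) = -38)
Add(Pow(Add(-219, -189), 2), Mul(-1, Function('s')(g))) = Add(Pow(Add(-219, -189), 2), Mul(-1, -38)) = Add(Pow(-408, 2), 38) = Add(166464, 38) = 166502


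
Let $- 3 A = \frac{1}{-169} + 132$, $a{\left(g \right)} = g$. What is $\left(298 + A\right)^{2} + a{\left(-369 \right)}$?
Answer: $\frac{16489179760}{257049} \approx 64148.0$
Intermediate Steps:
$A = - \frac{22307}{507}$ ($A = - \frac{\frac{1}{-169} + 132}{3} = - \frac{- \frac{1}{169} + 132}{3} = \left(- \frac{1}{3}\right) \frac{22307}{169} = - \frac{22307}{507} \approx -43.998$)
$\left(298 + A\right)^{2} + a{\left(-369 \right)} = \left(298 - \frac{22307}{507}\right)^{2} - 369 = \left(\frac{128779}{507}\right)^{2} - 369 = \frac{16584030841}{257049} - 369 = \frac{16489179760}{257049}$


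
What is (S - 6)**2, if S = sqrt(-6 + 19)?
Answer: (6 - sqrt(13))**2 ≈ 5.7334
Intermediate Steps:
S = sqrt(13) ≈ 3.6056
(S - 6)**2 = (sqrt(13) - 6)**2 = (-6 + sqrt(13))**2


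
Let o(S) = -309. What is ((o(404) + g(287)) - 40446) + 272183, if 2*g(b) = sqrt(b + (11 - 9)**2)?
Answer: 231428 + sqrt(291)/2 ≈ 2.3144e+5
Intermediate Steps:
g(b) = sqrt(4 + b)/2 (g(b) = sqrt(b + (11 - 9)**2)/2 = sqrt(b + 2**2)/2 = sqrt(b + 4)/2 = sqrt(4 + b)/2)
((o(404) + g(287)) - 40446) + 272183 = ((-309 + sqrt(4 + 287)/2) - 40446) + 272183 = ((-309 + sqrt(291)/2) - 40446) + 272183 = (-40755 + sqrt(291)/2) + 272183 = 231428 + sqrt(291)/2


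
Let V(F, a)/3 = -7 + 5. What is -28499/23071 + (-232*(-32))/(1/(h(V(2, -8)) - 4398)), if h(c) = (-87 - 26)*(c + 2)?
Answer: -675867372883/23071 ≈ -2.9295e+7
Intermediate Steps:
V(F, a) = -6 (V(F, a) = 3*(-7 + 5) = 3*(-2) = -6)
h(c) = -226 - 113*c (h(c) = -113*(2 + c) = -226 - 113*c)
-28499/23071 + (-232*(-32))/(1/(h(V(2, -8)) - 4398)) = -28499/23071 + (-232*(-32))/(1/((-226 - 113*(-6)) - 4398)) = -28499*1/23071 + 7424/(1/((-226 + 678) - 4398)) = -28499/23071 + 7424/(1/(452 - 4398)) = -28499/23071 + 7424/(1/(-3946)) = -28499/23071 + 7424/(-1/3946) = -28499/23071 + 7424*(-3946) = -28499/23071 - 29295104 = -675867372883/23071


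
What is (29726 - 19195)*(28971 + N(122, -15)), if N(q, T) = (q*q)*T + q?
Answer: -2044772677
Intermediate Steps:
N(q, T) = q + T*q² (N(q, T) = q²*T + q = T*q² + q = q + T*q²)
(29726 - 19195)*(28971 + N(122, -15)) = (29726 - 19195)*(28971 + 122*(1 - 15*122)) = 10531*(28971 + 122*(1 - 1830)) = 10531*(28971 + 122*(-1829)) = 10531*(28971 - 223138) = 10531*(-194167) = -2044772677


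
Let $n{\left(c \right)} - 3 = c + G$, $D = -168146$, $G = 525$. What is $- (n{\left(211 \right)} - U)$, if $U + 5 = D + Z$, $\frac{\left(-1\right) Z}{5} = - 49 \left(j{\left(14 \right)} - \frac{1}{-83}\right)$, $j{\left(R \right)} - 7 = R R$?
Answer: $- \frac{9889620}{83} \approx -1.1915 \cdot 10^{5}$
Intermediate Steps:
$j{\left(R \right)} = 7 + R^{2}$ ($j{\left(R \right)} = 7 + R R = 7 + R^{2}$)
$Z = \frac{4128250}{83}$ ($Z = - 5 \left(- 49 \left(\left(7 + 14^{2}\right) - \frac{1}{-83}\right)\right) = - 5 \left(- 49 \left(\left(7 + 196\right) - - \frac{1}{83}\right)\right) = - 5 \left(- 49 \left(203 + \frac{1}{83}\right)\right) = - 5 \left(\left(-49\right) \frac{16850}{83}\right) = \left(-5\right) \left(- \frac{825650}{83}\right) = \frac{4128250}{83} \approx 49738.0$)
$U = - \frac{9828283}{83}$ ($U = -5 + \left(-168146 + \frac{4128250}{83}\right) = -5 - \frac{9827868}{83} = - \frac{9828283}{83} \approx -1.1841 \cdot 10^{5}$)
$n{\left(c \right)} = 528 + c$ ($n{\left(c \right)} = 3 + \left(c + 525\right) = 3 + \left(525 + c\right) = 528 + c$)
$- (n{\left(211 \right)} - U) = - (\left(528 + 211\right) - - \frac{9828283}{83}) = - (739 + \frac{9828283}{83}) = \left(-1\right) \frac{9889620}{83} = - \frac{9889620}{83}$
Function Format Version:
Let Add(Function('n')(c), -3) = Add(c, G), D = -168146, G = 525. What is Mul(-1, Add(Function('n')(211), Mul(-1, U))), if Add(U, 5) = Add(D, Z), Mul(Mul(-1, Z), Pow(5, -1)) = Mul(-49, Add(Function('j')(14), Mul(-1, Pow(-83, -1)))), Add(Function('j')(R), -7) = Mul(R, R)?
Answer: Rational(-9889620, 83) ≈ -1.1915e+5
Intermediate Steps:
Function('j')(R) = Add(7, Pow(R, 2)) (Function('j')(R) = Add(7, Mul(R, R)) = Add(7, Pow(R, 2)))
Z = Rational(4128250, 83) (Z = Mul(-5, Mul(-49, Add(Add(7, Pow(14, 2)), Mul(-1, Pow(-83, -1))))) = Mul(-5, Mul(-49, Add(Add(7, 196), Mul(-1, Rational(-1, 83))))) = Mul(-5, Mul(-49, Add(203, Rational(1, 83)))) = Mul(-5, Mul(-49, Rational(16850, 83))) = Mul(-5, Rational(-825650, 83)) = Rational(4128250, 83) ≈ 49738.)
U = Rational(-9828283, 83) (U = Add(-5, Add(-168146, Rational(4128250, 83))) = Add(-5, Rational(-9827868, 83)) = Rational(-9828283, 83) ≈ -1.1841e+5)
Function('n')(c) = Add(528, c) (Function('n')(c) = Add(3, Add(c, 525)) = Add(3, Add(525, c)) = Add(528, c))
Mul(-1, Add(Function('n')(211), Mul(-1, U))) = Mul(-1, Add(Add(528, 211), Mul(-1, Rational(-9828283, 83)))) = Mul(-1, Add(739, Rational(9828283, 83))) = Mul(-1, Rational(9889620, 83)) = Rational(-9889620, 83)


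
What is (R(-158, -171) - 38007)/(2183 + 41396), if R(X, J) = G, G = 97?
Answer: -37910/43579 ≈ -0.86991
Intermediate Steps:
R(X, J) = 97
(R(-158, -171) - 38007)/(2183 + 41396) = (97 - 38007)/(2183 + 41396) = -37910/43579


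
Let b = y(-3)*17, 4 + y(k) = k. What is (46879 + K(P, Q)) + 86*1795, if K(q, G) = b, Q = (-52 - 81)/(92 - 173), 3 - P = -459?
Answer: 201130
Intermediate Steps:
P = 462 (P = 3 - 1*(-459) = 3 + 459 = 462)
Q = 133/81 (Q = -133/(-81) = -133*(-1/81) = 133/81 ≈ 1.6420)
y(k) = -4 + k
b = -119 (b = (-4 - 3)*17 = -7*17 = -119)
K(q, G) = -119
(46879 + K(P, Q)) + 86*1795 = (46879 - 119) + 86*1795 = 46760 + 154370 = 201130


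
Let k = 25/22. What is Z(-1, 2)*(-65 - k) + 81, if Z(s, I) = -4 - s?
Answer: 6147/22 ≈ 279.41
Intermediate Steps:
k = 25/22 (k = 25*(1/22) = 25/22 ≈ 1.1364)
Z(-1, 2)*(-65 - k) + 81 = (-4 - 1*(-1))*(-65 - 1*25/22) + 81 = (-4 + 1)*(-65 - 25/22) + 81 = -3*(-1455/22) + 81 = 4365/22 + 81 = 6147/22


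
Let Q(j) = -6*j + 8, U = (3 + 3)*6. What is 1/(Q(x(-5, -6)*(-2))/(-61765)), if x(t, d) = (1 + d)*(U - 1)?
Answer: 61765/2092 ≈ 29.524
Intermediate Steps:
U = 36 (U = 6*6 = 36)
x(t, d) = 35 + 35*d (x(t, d) = (1 + d)*(36 - 1) = (1 + d)*35 = 35 + 35*d)
Q(j) = 8 - 6*j
1/(Q(x(-5, -6)*(-2))/(-61765)) = 1/((8 - 6*(35 + 35*(-6))*(-2))/(-61765)) = 1/((8 - 6*(35 - 210)*(-2))*(-1/61765)) = 1/((8 - (-1050)*(-2))*(-1/61765)) = 1/((8 - 6*350)*(-1/61765)) = 1/((8 - 2100)*(-1/61765)) = 1/(-2092*(-1/61765)) = 1/(2092/61765) = 61765/2092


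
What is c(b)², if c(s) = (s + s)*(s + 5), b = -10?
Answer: 10000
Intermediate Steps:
c(s) = 2*s*(5 + s) (c(s) = (2*s)*(5 + s) = 2*s*(5 + s))
c(b)² = (2*(-10)*(5 - 10))² = (2*(-10)*(-5))² = 100² = 10000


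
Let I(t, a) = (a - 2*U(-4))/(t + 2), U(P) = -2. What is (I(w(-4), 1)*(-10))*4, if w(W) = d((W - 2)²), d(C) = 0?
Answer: -100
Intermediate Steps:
w(W) = 0
I(t, a) = (4 + a)/(2 + t) (I(t, a) = (a - 2*(-2))/(t + 2) = (a + 4)/(2 + t) = (4 + a)/(2 + t))
(I(w(-4), 1)*(-10))*4 = (((4 + 1)/(2 + 0))*(-10))*4 = ((5/2)*(-10))*4 = -25*4 = -100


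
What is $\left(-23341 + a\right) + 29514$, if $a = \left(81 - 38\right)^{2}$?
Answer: $8022$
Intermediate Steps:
$a = 1849$ ($a = 43^{2} = 1849$)
$\left(-23341 + a\right) + 29514 = \left(-23341 + 1849\right) + 29514 = -21492 + 29514 = 8022$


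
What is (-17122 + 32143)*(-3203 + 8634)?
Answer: 81579051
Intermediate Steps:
(-17122 + 32143)*(-3203 + 8634) = 15021*5431 = 81579051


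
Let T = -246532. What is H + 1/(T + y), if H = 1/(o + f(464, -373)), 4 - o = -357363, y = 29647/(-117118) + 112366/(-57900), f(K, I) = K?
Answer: -94339794510664/74776881594953085741 ≈ -1.2616e-6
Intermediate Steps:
y = -1859580311/847641525 (y = 29647*(-1/117118) + 112366*(-1/57900) = -29647/117118 - 56183/28950 = -1859580311/847641525 ≈ -2.1938)
o = 357367 (o = 4 - 1*(-357363) = 4 + 357363 = 357367)
H = 1/357831 (H = 1/(357367 + 464) = 1/357831 ≈ 2.7946e-6)
H + 1/(T + y) = 1/357831 + 1/(-246532 - 1859580311/847641525) = 1/357831 + 1/(-208972620021611/847641525) = 1/357831 - 847641525/208972620021611 = -94339794510664/74776881594953085741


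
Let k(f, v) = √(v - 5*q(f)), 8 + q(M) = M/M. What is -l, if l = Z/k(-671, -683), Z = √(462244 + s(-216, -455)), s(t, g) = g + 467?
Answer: I*√57782/9 ≈ 26.709*I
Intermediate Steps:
q(M) = -7 (q(M) = -8 + M/M = -8 + 1 = -7)
s(t, g) = 467 + g
Z = 4*√28891 (Z = √(462244 + (467 - 455)) = √(462244 + 12) = √462256 = 4*√28891 ≈ 679.89)
k(f, v) = √(35 + v) (k(f, v) = √(v - 5*(-7)) = √(v + 35) = √(35 + v))
l = -I*√57782/9 (l = (4*√28891)/(√(35 - 683)) = (4*√28891)/(√(-648)) = (4*√28891)/((18*I*√2)) = (4*√28891)*(-I*√2/36) = -I*√57782/9 ≈ -26.709*I)
-l = -(-1)*I*√57782/9 = I*√57782/9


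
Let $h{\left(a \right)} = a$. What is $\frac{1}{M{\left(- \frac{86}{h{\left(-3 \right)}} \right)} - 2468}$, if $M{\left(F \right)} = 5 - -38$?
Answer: $- \frac{1}{2425} \approx -0.00041237$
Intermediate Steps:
$M{\left(F \right)} = 43$ ($M{\left(F \right)} = 5 + 38 = 43$)
$\frac{1}{M{\left(- \frac{86}{h{\left(-3 \right)}} \right)} - 2468} = \frac{1}{43 - 2468} = \frac{1}{-2425} = - \frac{1}{2425}$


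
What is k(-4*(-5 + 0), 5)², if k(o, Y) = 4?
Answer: 16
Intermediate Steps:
k(-4*(-5 + 0), 5)² = 4² = 16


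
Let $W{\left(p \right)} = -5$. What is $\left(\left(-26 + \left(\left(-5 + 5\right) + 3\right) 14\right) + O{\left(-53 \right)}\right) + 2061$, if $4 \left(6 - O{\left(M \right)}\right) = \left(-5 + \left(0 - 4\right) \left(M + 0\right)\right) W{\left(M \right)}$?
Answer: $\frac{9367}{4} \approx 2341.8$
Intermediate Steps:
$O{\left(M \right)} = - \frac{1}{4} - 5 M$ ($O{\left(M \right)} = 6 - \frac{\left(-5 + \left(0 - 4\right) \left(M + 0\right)\right) \left(-5\right)}{4} = 6 - \frac{\left(-5 - 4 M\right) \left(-5\right)}{4} = 6 - \frac{25 + 20 M}{4} = 6 - \left(\frac{25}{4} + 5 M\right) = - \frac{1}{4} - 5 M$)
$\left(\left(-26 + \left(\left(-5 + 5\right) + 3\right) 14\right) + O{\left(-53 \right)}\right) + 2061 = \left(\left(-26 + \left(\left(-5 + 5\right) + 3\right) 14\right) - - \frac{1059}{4}\right) + 2061 = \left(\left(-26 + \left(0 + 3\right) 14\right) + \left(- \frac{1}{4} + 265\right)\right) + 2061 = \left(\left(-26 + 3 \cdot 14\right) + \frac{1059}{4}\right) + 2061 = \left(\left(-26 + 42\right) + \frac{1059}{4}\right) + 2061 = \left(16 + \frac{1059}{4}\right) + 2061 = \frac{1123}{4} + 2061 = \frac{9367}{4}$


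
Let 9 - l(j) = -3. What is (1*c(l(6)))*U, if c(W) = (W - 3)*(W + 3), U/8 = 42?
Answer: 45360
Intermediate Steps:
U = 336 (U = 8*42 = 336)
l(j) = 12 (l(j) = 9 - 1*(-3) = 9 + 3 = 12)
c(W) = (-3 + W)*(3 + W)
(1*c(l(6)))*U = (1*(-9 + 12**2))*336 = (1*(-9 + 144))*336 = (1*135)*336 = 135*336 = 45360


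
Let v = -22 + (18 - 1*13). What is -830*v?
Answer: 14110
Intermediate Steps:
v = -17 (v = -22 + (18 - 13) = -22 + 5 = -17)
-830*v = -830*(-17) = 14110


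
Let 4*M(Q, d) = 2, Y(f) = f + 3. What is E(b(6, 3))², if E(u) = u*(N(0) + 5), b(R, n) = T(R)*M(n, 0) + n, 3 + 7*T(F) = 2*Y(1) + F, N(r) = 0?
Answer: 70225/196 ≈ 358.29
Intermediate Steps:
Y(f) = 3 + f
M(Q, d) = ½ (M(Q, d) = (¼)*2 = ½)
T(F) = 5/7 + F/7 (T(F) = -3/7 + (2*(3 + 1) + F)/7 = -3/7 + (2*4 + F)/7 = -3/7 + (8 + F)/7 = -3/7 + (8/7 + F/7) = 5/7 + F/7)
b(R, n) = 5/14 + n + R/14 (b(R, n) = (5/7 + R/7)*(½) + n = (5/14 + R/14) + n = 5/14 + n + R/14)
E(u) = 5*u (E(u) = u*(0 + 5) = u*5 = 5*u)
E(b(6, 3))² = (5*(5/14 + 3 + (1/14)*6))² = (5*(5/14 + 3 + 3/7))² = (5*(53/14))² = (265/14)² = 70225/196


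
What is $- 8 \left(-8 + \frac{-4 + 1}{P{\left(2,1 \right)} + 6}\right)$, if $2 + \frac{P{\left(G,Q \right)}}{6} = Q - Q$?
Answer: $60$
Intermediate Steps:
$P{\left(G,Q \right)} = -12$ ($P{\left(G,Q \right)} = -12 + 6 \left(Q - Q\right) = -12 + 6 \cdot 0 = -12 + 0 = -12$)
$- 8 \left(-8 + \frac{-4 + 1}{P{\left(2,1 \right)} + 6}\right) = - 8 \left(-8 + \frac{-4 + 1}{-12 + 6}\right) = - 8 \left(-8 - \frac{3}{-6}\right) = - 8 \left(-8 - - \frac{1}{2}\right) = - 8 \left(-8 + \frac{1}{2}\right) = \left(-8\right) \left(- \frac{15}{2}\right) = 60$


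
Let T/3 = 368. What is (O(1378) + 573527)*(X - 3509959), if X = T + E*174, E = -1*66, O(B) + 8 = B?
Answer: -2023832330083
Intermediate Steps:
O(B) = -8 + B
E = -66
T = 1104 (T = 3*368 = 1104)
X = -10380 (X = 1104 - 66*174 = 1104 - 11484 = -10380)
(O(1378) + 573527)*(X - 3509959) = ((-8 + 1378) + 573527)*(-10380 - 3509959) = (1370 + 573527)*(-3520339) = 574897*(-3520339) = -2023832330083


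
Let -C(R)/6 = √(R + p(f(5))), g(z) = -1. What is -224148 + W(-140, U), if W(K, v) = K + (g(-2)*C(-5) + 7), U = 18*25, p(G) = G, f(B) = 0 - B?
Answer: -224281 + 6*I*√10 ≈ -2.2428e+5 + 18.974*I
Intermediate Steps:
f(B) = -B
C(R) = -6*√(-5 + R) (C(R) = -6*√(R - 1*5) = -6*√(R - 5) = -6*√(-5 + R))
U = 450
W(K, v) = 7 + K + 6*I*√10 (W(K, v) = K + (-(-6)*√(-5 - 5) + 7) = K + (-(-6)*√(-10) + 7) = K + (-(-6)*I*√10 + 7) = K + (6*I*√10 + 7) = K + (7 + 6*I*√10) = 7 + K + 6*I*√10)
-224148 + W(-140, U) = -224148 + (7 - 140 + 6*I*√10) = -224148 + (-133 + 6*I*√10) = -224281 + 6*I*√10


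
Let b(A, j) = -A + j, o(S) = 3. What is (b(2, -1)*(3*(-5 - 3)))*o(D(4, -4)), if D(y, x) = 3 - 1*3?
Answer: 216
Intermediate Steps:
D(y, x) = 0 (D(y, x) = 3 - 3 = 0)
b(A, j) = j - A
(b(2, -1)*(3*(-5 - 3)))*o(D(4, -4)) = ((-1 - 1*2)*(3*(-5 - 3)))*3 = ((-1 - 2)*(3*(-8)))*3 = -3*(-24)*3 = 72*3 = 216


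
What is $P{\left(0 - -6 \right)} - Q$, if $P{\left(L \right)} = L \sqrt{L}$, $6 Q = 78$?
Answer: $-13 + 6 \sqrt{6} \approx 1.6969$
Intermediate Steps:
$Q = 13$ ($Q = \frac{1}{6} \cdot 78 = 13$)
$P{\left(L \right)} = L^{\frac{3}{2}}$
$P{\left(0 - -6 \right)} - Q = \left(0 - -6\right)^{\frac{3}{2}} - 13 = \left(0 + 6\right)^{\frac{3}{2}} - 13 = 6^{\frac{3}{2}} - 13 = 6 \sqrt{6} - 13 = -13 + 6 \sqrt{6}$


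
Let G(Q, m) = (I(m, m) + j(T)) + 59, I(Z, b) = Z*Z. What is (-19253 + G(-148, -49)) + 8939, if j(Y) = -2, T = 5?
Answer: -7856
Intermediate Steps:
I(Z, b) = Z**2
G(Q, m) = 57 + m**2 (G(Q, m) = (m**2 - 2) + 59 = (-2 + m**2) + 59 = 57 + m**2)
(-19253 + G(-148, -49)) + 8939 = (-19253 + (57 + (-49)**2)) + 8939 = (-19253 + (57 + 2401)) + 8939 = (-19253 + 2458) + 8939 = -16795 + 8939 = -7856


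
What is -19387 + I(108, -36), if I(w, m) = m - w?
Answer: -19531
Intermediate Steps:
-19387 + I(108, -36) = -19387 + (-36 - 1*108) = -19387 + (-36 - 108) = -19387 - 144 = -19531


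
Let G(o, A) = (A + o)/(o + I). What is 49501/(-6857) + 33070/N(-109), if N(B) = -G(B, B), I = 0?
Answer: -113429996/6857 ≈ -16542.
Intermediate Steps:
G(o, A) = (A + o)/o (G(o, A) = (A + o)/(o + 0) = (A + o)/o)
N(B) = -2 (N(B) = -(B + B)/B = -2*B/B = -1*2 = -2)
49501/(-6857) + 33070/N(-109) = 49501/(-6857) + 33070/(-2) = 49501*(-1/6857) + 33070*(-1/2) = -49501/6857 - 16535 = -113429996/6857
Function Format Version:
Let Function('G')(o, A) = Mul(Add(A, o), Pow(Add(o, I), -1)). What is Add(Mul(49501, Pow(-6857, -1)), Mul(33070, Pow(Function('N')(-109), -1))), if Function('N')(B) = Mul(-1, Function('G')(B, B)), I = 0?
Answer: Rational(-113429996, 6857) ≈ -16542.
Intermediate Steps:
Function('G')(o, A) = Mul(Pow(o, -1), Add(A, o)) (Function('G')(o, A) = Mul(Add(A, o), Pow(Add(o, 0), -1)) = Mul(Add(A, o), Pow(o, -1)) = Mul(Pow(o, -1), Add(A, o)))
Function('N')(B) = -2 (Function('N')(B) = Mul(-1, Mul(Pow(B, -1), Add(B, B))) = Mul(-1, Mul(Pow(B, -1), Mul(2, B))) = Mul(-1, 2) = -2)
Add(Mul(49501, Pow(-6857, -1)), Mul(33070, Pow(Function('N')(-109), -1))) = Add(Mul(49501, Pow(-6857, -1)), Mul(33070, Pow(-2, -1))) = Add(Mul(49501, Rational(-1, 6857)), Mul(33070, Rational(-1, 2))) = Add(Rational(-49501, 6857), -16535) = Rational(-113429996, 6857)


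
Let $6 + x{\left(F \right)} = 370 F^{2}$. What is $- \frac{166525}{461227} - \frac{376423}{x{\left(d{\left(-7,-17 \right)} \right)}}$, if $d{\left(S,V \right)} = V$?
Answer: $- \frac{191421970121}{49316235748} \approx -3.8815$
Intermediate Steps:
$x{\left(F \right)} = -6 + 370 F^{2}$
$- \frac{166525}{461227} - \frac{376423}{x{\left(d{\left(-7,-17 \right)} \right)}} = - \frac{166525}{461227} - \frac{376423}{-6 + 370 \left(-17\right)^{2}} = \left(-166525\right) \frac{1}{461227} - \frac{376423}{-6 + 370 \cdot 289} = - \frac{166525}{461227} - \frac{376423}{-6 + 106930} = - \frac{166525}{461227} - \frac{376423}{106924} = - \frac{191421970121}{49316235748}$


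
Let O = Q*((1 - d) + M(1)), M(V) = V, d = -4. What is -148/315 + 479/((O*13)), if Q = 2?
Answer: 42599/16380 ≈ 2.6007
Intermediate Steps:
O = 12 (O = 2*((1 - 1*(-4)) + 1) = 2*((1 + 4) + 1) = 2*(5 + 1) = 2*6 = 12)
-148/315 + 479/((O*13)) = -148/315 + 479/((12*13)) = -148*1/315 + 479/156 = -148/315 + 479*(1/156) = -148/315 + 479/156 = 42599/16380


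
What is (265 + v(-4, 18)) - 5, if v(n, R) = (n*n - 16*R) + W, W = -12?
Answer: -24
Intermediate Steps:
v(n, R) = -12 + n² - 16*R (v(n, R) = (n*n - 16*R) - 12 = (n² - 16*R) - 12 = -12 + n² - 16*R)
(265 + v(-4, 18)) - 5 = (265 + (-12 + (-4)² - 16*18)) - 5 = (265 + (-12 + 16 - 288)) - 5 = (265 - 284) - 5 = -19 - 5 = -24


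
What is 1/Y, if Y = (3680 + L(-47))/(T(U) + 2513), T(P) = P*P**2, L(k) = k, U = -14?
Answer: -11/173 ≈ -0.063584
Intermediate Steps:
T(P) = P**3
Y = -173/11 (Y = (3680 - 47)/((-14)**3 + 2513) = 3633/(-2744 + 2513) = 3633/(-231) = 3633*(-1/231) = -173/11 ≈ -15.727)
1/Y = 1/(-173/11) = -11/173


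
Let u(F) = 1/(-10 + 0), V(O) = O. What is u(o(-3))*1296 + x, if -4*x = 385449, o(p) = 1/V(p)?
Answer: -1929837/20 ≈ -96492.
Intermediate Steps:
o(p) = 1/p
u(F) = -⅒ (u(F) = 1/(-10) = -⅒)
x = -385449/4 (x = -¼*385449 = -385449/4 ≈ -96362.)
u(o(-3))*1296 + x = -⅒*1296 - 385449/4 = -648/5 - 385449/4 = -1929837/20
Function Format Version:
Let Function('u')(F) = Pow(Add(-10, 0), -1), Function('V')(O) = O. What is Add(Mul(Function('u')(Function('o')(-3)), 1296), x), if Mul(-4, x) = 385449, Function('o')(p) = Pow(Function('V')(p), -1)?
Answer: Rational(-1929837, 20) ≈ -96492.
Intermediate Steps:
Function('o')(p) = Pow(p, -1)
Function('u')(F) = Rational(-1, 10) (Function('u')(F) = Pow(-10, -1) = Rational(-1, 10))
x = Rational(-385449, 4) (x = Mul(Rational(-1, 4), 385449) = Rational(-385449, 4) ≈ -96362.)
Add(Mul(Function('u')(Function('o')(-3)), 1296), x) = Add(Mul(Rational(-1, 10), 1296), Rational(-385449, 4)) = Add(Rational(-648, 5), Rational(-385449, 4)) = Rational(-1929837, 20)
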